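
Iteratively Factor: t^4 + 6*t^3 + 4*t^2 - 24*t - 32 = (t + 4)*(t^3 + 2*t^2 - 4*t - 8) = (t + 2)*(t + 4)*(t^2 - 4) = (t - 2)*(t + 2)*(t + 4)*(t + 2)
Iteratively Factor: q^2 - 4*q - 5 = (q - 5)*(q + 1)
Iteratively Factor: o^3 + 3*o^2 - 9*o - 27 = (o + 3)*(o^2 - 9) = (o + 3)^2*(o - 3)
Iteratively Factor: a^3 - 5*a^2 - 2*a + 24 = (a - 3)*(a^2 - 2*a - 8) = (a - 3)*(a + 2)*(a - 4)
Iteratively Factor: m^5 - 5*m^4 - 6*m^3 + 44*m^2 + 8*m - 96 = (m + 2)*(m^4 - 7*m^3 + 8*m^2 + 28*m - 48) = (m - 3)*(m + 2)*(m^3 - 4*m^2 - 4*m + 16) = (m - 3)*(m - 2)*(m + 2)*(m^2 - 2*m - 8) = (m - 3)*(m - 2)*(m + 2)^2*(m - 4)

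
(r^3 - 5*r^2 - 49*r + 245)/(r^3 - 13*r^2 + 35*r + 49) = (r^2 + 2*r - 35)/(r^2 - 6*r - 7)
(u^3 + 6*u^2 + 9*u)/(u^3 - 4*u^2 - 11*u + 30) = u*(u + 3)/(u^2 - 7*u + 10)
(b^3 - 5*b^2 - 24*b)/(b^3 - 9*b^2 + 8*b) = (b + 3)/(b - 1)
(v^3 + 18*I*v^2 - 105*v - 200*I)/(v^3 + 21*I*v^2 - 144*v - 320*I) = (v + 5*I)/(v + 8*I)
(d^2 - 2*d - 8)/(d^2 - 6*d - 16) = (d - 4)/(d - 8)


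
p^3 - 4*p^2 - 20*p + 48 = (p - 6)*(p - 2)*(p + 4)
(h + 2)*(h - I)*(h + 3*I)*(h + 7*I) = h^4 + 2*h^3 + 9*I*h^3 - 11*h^2 + 18*I*h^2 - 22*h + 21*I*h + 42*I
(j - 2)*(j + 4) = j^2 + 2*j - 8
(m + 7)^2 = m^2 + 14*m + 49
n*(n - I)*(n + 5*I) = n^3 + 4*I*n^2 + 5*n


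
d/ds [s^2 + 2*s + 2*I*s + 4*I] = 2*s + 2 + 2*I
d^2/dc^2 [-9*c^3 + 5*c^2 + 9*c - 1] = 10 - 54*c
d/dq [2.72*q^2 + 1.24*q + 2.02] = 5.44*q + 1.24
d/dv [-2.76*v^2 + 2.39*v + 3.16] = 2.39 - 5.52*v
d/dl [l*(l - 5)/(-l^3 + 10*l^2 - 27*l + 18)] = (l^4 - 10*l^3 + 23*l^2 + 36*l - 90)/(l^6 - 20*l^5 + 154*l^4 - 576*l^3 + 1089*l^2 - 972*l + 324)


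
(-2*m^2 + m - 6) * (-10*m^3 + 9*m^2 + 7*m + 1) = 20*m^5 - 28*m^4 + 55*m^3 - 49*m^2 - 41*m - 6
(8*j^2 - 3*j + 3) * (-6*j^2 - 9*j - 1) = -48*j^4 - 54*j^3 + j^2 - 24*j - 3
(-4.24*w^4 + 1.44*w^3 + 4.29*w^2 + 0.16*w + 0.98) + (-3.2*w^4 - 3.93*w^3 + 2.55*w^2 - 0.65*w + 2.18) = -7.44*w^4 - 2.49*w^3 + 6.84*w^2 - 0.49*w + 3.16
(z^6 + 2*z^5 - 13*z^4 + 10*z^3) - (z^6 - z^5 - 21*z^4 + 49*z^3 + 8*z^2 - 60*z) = 3*z^5 + 8*z^4 - 39*z^3 - 8*z^2 + 60*z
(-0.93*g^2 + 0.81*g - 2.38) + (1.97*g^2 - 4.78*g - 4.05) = 1.04*g^2 - 3.97*g - 6.43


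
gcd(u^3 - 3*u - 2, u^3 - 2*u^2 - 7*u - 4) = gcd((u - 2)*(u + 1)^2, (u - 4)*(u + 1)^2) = u^2 + 2*u + 1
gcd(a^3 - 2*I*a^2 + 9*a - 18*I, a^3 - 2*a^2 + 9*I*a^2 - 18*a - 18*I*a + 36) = a + 3*I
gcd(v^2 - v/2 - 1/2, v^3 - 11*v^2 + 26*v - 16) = v - 1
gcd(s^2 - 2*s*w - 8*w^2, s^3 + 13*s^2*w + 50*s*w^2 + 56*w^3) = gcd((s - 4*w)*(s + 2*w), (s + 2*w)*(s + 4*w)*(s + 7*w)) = s + 2*w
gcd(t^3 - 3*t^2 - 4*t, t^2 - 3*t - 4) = t^2 - 3*t - 4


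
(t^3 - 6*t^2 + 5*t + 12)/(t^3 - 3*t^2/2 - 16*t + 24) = 2*(t^2 - 2*t - 3)/(2*t^2 + 5*t - 12)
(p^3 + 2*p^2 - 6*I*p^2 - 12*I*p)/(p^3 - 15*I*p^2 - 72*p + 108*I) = p*(p + 2)/(p^2 - 9*I*p - 18)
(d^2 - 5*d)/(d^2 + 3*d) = (d - 5)/(d + 3)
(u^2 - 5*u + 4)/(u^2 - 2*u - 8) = (u - 1)/(u + 2)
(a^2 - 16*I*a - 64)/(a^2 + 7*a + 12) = (a^2 - 16*I*a - 64)/(a^2 + 7*a + 12)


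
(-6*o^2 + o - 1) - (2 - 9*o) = -6*o^2 + 10*o - 3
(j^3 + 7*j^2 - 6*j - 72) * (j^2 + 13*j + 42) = j^5 + 20*j^4 + 127*j^3 + 144*j^2 - 1188*j - 3024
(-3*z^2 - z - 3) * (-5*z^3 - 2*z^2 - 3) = 15*z^5 + 11*z^4 + 17*z^3 + 15*z^2 + 3*z + 9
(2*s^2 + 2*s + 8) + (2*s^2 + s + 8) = 4*s^2 + 3*s + 16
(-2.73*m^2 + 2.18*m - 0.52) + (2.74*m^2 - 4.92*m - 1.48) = 0.0100000000000002*m^2 - 2.74*m - 2.0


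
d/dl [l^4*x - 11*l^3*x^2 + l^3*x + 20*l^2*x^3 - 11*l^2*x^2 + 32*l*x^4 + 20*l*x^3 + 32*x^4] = x*(4*l^3 - 33*l^2*x + 3*l^2 + 40*l*x^2 - 22*l*x + 32*x^3 + 20*x^2)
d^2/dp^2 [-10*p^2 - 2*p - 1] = -20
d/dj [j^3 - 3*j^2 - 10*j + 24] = 3*j^2 - 6*j - 10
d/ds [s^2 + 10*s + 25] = 2*s + 10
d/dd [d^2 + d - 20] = 2*d + 1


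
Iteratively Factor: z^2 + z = (z + 1)*(z)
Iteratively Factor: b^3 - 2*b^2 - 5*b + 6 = (b - 1)*(b^2 - b - 6) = (b - 3)*(b - 1)*(b + 2)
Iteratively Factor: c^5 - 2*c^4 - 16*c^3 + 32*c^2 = (c - 4)*(c^4 + 2*c^3 - 8*c^2) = (c - 4)*(c + 4)*(c^3 - 2*c^2) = c*(c - 4)*(c + 4)*(c^2 - 2*c) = c*(c - 4)*(c - 2)*(c + 4)*(c)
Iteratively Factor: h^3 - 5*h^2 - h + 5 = (h + 1)*(h^2 - 6*h + 5) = (h - 5)*(h + 1)*(h - 1)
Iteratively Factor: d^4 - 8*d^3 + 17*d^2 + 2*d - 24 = (d - 4)*(d^3 - 4*d^2 + d + 6) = (d - 4)*(d + 1)*(d^2 - 5*d + 6) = (d - 4)*(d - 2)*(d + 1)*(d - 3)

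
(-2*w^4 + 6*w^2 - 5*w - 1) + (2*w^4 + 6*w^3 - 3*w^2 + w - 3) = 6*w^3 + 3*w^2 - 4*w - 4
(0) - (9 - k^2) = k^2 - 9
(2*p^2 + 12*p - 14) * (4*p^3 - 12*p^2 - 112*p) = 8*p^5 + 24*p^4 - 424*p^3 - 1176*p^2 + 1568*p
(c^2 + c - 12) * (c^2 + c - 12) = c^4 + 2*c^3 - 23*c^2 - 24*c + 144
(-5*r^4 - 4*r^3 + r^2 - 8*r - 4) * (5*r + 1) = -25*r^5 - 25*r^4 + r^3 - 39*r^2 - 28*r - 4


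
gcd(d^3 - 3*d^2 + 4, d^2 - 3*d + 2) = d - 2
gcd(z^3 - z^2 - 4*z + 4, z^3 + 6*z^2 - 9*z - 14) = z - 2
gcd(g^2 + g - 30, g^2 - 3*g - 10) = g - 5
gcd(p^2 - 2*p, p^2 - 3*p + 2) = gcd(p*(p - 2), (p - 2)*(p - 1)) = p - 2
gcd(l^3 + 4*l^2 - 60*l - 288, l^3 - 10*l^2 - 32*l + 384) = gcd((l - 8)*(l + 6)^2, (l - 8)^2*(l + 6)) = l^2 - 2*l - 48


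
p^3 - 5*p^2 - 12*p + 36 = (p - 6)*(p - 2)*(p + 3)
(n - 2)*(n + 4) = n^2 + 2*n - 8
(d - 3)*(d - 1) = d^2 - 4*d + 3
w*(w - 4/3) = w^2 - 4*w/3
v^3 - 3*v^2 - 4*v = v*(v - 4)*(v + 1)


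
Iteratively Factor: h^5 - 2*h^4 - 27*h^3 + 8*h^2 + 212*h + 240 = (h + 3)*(h^4 - 5*h^3 - 12*h^2 + 44*h + 80) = (h - 4)*(h + 3)*(h^3 - h^2 - 16*h - 20) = (h - 5)*(h - 4)*(h + 3)*(h^2 + 4*h + 4) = (h - 5)*(h - 4)*(h + 2)*(h + 3)*(h + 2)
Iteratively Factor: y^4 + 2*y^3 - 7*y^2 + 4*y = (y - 1)*(y^3 + 3*y^2 - 4*y) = (y - 1)*(y + 4)*(y^2 - y) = (y - 1)^2*(y + 4)*(y)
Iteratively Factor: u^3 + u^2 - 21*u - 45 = (u - 5)*(u^2 + 6*u + 9) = (u - 5)*(u + 3)*(u + 3)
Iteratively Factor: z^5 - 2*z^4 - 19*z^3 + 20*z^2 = (z)*(z^4 - 2*z^3 - 19*z^2 + 20*z) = z*(z - 1)*(z^3 - z^2 - 20*z) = z^2*(z - 1)*(z^2 - z - 20) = z^2*(z - 1)*(z + 4)*(z - 5)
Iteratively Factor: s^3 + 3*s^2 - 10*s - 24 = (s + 4)*(s^2 - s - 6) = (s + 2)*(s + 4)*(s - 3)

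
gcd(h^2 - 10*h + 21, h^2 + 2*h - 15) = h - 3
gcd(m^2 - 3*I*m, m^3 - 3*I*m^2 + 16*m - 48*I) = m - 3*I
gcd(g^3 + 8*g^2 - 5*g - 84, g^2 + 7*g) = g + 7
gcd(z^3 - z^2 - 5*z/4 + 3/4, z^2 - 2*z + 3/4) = z^2 - 2*z + 3/4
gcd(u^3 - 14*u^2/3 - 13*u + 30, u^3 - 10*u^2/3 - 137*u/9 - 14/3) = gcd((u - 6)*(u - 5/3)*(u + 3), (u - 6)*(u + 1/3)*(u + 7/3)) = u - 6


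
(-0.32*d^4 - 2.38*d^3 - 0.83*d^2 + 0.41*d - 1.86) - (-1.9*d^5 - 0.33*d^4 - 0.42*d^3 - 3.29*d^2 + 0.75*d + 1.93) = 1.9*d^5 + 0.01*d^4 - 1.96*d^3 + 2.46*d^2 - 0.34*d - 3.79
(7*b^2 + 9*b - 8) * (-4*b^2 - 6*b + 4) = -28*b^4 - 78*b^3 + 6*b^2 + 84*b - 32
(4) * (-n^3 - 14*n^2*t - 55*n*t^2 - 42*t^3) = -4*n^3 - 56*n^2*t - 220*n*t^2 - 168*t^3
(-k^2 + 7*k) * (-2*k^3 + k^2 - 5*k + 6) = 2*k^5 - 15*k^4 + 12*k^3 - 41*k^2 + 42*k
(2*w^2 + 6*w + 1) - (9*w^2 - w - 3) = -7*w^2 + 7*w + 4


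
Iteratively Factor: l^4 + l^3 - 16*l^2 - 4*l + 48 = (l - 3)*(l^3 + 4*l^2 - 4*l - 16) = (l - 3)*(l + 4)*(l^2 - 4) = (l - 3)*(l - 2)*(l + 4)*(l + 2)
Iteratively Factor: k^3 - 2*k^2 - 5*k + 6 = (k - 1)*(k^2 - k - 6) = (k - 1)*(k + 2)*(k - 3)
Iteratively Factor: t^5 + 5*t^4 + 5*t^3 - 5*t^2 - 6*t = (t)*(t^4 + 5*t^3 + 5*t^2 - 5*t - 6) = t*(t + 1)*(t^3 + 4*t^2 + t - 6) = t*(t - 1)*(t + 1)*(t^2 + 5*t + 6) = t*(t - 1)*(t + 1)*(t + 2)*(t + 3)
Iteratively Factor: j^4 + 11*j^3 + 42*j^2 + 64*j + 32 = (j + 1)*(j^3 + 10*j^2 + 32*j + 32) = (j + 1)*(j + 4)*(j^2 + 6*j + 8) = (j + 1)*(j + 2)*(j + 4)*(j + 4)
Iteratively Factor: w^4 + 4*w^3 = (w)*(w^3 + 4*w^2) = w^2*(w^2 + 4*w) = w^3*(w + 4)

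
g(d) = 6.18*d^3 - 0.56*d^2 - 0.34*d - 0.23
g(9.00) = 4456.57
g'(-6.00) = 673.82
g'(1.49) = 39.15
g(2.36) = 77.08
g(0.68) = 1.22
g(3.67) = 296.46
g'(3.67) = 245.26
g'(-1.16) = 25.91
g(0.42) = -0.01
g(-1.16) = -10.24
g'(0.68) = 7.47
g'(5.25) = 504.79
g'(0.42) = 2.46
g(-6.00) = -1353.23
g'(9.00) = 1491.32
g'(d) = 18.54*d^2 - 1.12*d - 0.34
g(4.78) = 660.30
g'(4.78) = 417.92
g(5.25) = 876.82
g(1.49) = 18.46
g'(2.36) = 100.28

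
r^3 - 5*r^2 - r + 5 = (r - 5)*(r - 1)*(r + 1)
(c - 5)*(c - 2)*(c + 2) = c^3 - 5*c^2 - 4*c + 20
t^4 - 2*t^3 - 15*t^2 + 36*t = t*(t - 3)^2*(t + 4)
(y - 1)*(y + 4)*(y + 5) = y^3 + 8*y^2 + 11*y - 20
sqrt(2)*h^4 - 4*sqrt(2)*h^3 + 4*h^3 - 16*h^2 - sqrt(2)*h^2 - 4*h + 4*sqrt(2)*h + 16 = (h - 4)*(h - 1)*(h + 2*sqrt(2))*(sqrt(2)*h + sqrt(2))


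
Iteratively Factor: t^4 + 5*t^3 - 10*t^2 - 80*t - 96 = (t + 2)*(t^3 + 3*t^2 - 16*t - 48) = (t + 2)*(t + 3)*(t^2 - 16) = (t - 4)*(t + 2)*(t + 3)*(t + 4)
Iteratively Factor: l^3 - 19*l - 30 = (l + 3)*(l^2 - 3*l - 10) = (l + 2)*(l + 3)*(l - 5)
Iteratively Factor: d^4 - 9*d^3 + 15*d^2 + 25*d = (d - 5)*(d^3 - 4*d^2 - 5*d) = d*(d - 5)*(d^2 - 4*d - 5) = d*(d - 5)*(d + 1)*(d - 5)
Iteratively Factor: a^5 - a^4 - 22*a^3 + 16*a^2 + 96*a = (a - 3)*(a^4 + 2*a^3 - 16*a^2 - 32*a) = (a - 3)*(a + 4)*(a^3 - 2*a^2 - 8*a) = (a - 4)*(a - 3)*(a + 4)*(a^2 + 2*a) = a*(a - 4)*(a - 3)*(a + 4)*(a + 2)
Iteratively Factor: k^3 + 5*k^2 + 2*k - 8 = (k + 4)*(k^2 + k - 2) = (k + 2)*(k + 4)*(k - 1)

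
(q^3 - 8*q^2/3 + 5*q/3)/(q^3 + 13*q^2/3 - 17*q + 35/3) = q/(q + 7)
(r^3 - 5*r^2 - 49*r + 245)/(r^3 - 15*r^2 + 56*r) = (r^2 + 2*r - 35)/(r*(r - 8))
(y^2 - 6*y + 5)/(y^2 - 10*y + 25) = (y - 1)/(y - 5)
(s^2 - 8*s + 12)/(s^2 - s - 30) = (s - 2)/(s + 5)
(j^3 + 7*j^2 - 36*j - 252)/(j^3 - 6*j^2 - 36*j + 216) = (j + 7)/(j - 6)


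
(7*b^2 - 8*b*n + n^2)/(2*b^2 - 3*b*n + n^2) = (7*b - n)/(2*b - n)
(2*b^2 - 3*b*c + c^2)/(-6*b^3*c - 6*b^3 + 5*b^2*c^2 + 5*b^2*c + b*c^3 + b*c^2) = (-2*b + c)/(b*(6*b*c + 6*b + c^2 + c))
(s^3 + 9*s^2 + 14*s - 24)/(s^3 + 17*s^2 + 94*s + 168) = (s - 1)/(s + 7)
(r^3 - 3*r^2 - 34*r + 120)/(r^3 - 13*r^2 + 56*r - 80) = (r + 6)/(r - 4)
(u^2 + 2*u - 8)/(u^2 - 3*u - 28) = (u - 2)/(u - 7)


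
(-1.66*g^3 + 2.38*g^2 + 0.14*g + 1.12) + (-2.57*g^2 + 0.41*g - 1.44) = -1.66*g^3 - 0.19*g^2 + 0.55*g - 0.32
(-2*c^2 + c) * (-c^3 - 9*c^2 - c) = 2*c^5 + 17*c^4 - 7*c^3 - c^2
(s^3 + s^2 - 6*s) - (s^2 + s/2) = s^3 - 13*s/2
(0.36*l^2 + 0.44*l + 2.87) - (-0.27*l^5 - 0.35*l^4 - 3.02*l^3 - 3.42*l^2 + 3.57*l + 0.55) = 0.27*l^5 + 0.35*l^4 + 3.02*l^3 + 3.78*l^2 - 3.13*l + 2.32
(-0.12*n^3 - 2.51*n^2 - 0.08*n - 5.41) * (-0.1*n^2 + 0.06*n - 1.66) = 0.012*n^5 + 0.2438*n^4 + 0.0566*n^3 + 4.7028*n^2 - 0.1918*n + 8.9806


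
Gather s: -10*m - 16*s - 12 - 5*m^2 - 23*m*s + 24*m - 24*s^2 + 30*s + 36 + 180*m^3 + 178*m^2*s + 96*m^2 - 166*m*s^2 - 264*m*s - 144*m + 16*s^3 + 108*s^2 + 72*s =180*m^3 + 91*m^2 - 130*m + 16*s^3 + s^2*(84 - 166*m) + s*(178*m^2 - 287*m + 86) + 24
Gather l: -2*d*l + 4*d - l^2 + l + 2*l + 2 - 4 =4*d - l^2 + l*(3 - 2*d) - 2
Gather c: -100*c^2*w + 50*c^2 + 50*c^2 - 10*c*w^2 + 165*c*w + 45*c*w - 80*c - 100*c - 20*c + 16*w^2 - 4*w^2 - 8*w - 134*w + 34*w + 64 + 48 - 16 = c^2*(100 - 100*w) + c*(-10*w^2 + 210*w - 200) + 12*w^2 - 108*w + 96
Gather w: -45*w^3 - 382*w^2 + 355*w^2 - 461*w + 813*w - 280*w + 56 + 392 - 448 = -45*w^3 - 27*w^2 + 72*w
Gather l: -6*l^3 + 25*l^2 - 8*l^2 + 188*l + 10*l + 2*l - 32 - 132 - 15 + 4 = -6*l^3 + 17*l^2 + 200*l - 175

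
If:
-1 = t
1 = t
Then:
No Solution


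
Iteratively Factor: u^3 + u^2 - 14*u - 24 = (u + 3)*(u^2 - 2*u - 8) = (u + 2)*(u + 3)*(u - 4)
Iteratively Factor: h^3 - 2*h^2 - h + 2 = (h + 1)*(h^2 - 3*h + 2) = (h - 1)*(h + 1)*(h - 2)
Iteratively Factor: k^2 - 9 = (k + 3)*(k - 3)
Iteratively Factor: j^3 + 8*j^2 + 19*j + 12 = (j + 4)*(j^2 + 4*j + 3) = (j + 1)*(j + 4)*(j + 3)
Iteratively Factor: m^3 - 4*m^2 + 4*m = (m - 2)*(m^2 - 2*m) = m*(m - 2)*(m - 2)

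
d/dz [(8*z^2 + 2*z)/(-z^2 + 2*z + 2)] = 2*(9*z^2 + 16*z + 2)/(z^4 - 4*z^3 + 8*z + 4)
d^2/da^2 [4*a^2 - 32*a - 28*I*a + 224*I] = 8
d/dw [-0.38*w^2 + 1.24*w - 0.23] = 1.24 - 0.76*w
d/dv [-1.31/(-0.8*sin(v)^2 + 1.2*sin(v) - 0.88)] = (1.572 - 2.096*sin(v))*cos(v)/(0.8*sin(v)^2 - 1.2*sin(v) + 0.88)^2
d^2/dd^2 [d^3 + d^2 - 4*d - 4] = 6*d + 2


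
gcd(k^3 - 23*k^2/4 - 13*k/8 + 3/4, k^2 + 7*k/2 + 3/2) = k + 1/2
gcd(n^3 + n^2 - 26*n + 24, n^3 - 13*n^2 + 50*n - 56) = n - 4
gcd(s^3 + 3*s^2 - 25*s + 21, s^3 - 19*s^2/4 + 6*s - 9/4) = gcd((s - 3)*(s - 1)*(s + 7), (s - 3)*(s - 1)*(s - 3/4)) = s^2 - 4*s + 3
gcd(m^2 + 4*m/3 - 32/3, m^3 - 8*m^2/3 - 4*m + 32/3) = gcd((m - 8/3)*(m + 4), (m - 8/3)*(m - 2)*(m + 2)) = m - 8/3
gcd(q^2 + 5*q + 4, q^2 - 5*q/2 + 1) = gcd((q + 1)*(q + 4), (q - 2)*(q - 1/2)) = 1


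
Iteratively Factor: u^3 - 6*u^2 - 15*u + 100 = (u + 4)*(u^2 - 10*u + 25) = (u - 5)*(u + 4)*(u - 5)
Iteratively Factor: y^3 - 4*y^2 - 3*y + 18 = (y + 2)*(y^2 - 6*y + 9) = (y - 3)*(y + 2)*(y - 3)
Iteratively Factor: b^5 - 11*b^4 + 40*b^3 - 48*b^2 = (b)*(b^4 - 11*b^3 + 40*b^2 - 48*b) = b^2*(b^3 - 11*b^2 + 40*b - 48) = b^2*(b - 4)*(b^2 - 7*b + 12) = b^2*(b - 4)*(b - 3)*(b - 4)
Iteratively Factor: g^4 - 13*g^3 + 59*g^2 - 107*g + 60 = (g - 4)*(g^3 - 9*g^2 + 23*g - 15) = (g - 5)*(g - 4)*(g^2 - 4*g + 3) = (g - 5)*(g - 4)*(g - 1)*(g - 3)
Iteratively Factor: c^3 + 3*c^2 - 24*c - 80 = (c - 5)*(c^2 + 8*c + 16) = (c - 5)*(c + 4)*(c + 4)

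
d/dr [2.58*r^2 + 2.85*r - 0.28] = 5.16*r + 2.85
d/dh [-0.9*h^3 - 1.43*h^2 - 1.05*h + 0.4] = -2.7*h^2 - 2.86*h - 1.05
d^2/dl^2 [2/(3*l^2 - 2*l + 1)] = 4*(-9*l^2 + 6*l + 4*(3*l - 1)^2 - 3)/(3*l^2 - 2*l + 1)^3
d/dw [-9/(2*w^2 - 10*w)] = 9*(2*w - 5)/(2*w^2*(w - 5)^2)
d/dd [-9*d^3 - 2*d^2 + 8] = d*(-27*d - 4)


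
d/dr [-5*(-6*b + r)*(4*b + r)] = 10*b - 10*r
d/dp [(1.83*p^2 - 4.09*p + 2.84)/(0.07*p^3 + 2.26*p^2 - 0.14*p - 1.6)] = (-0.1281*p^4 + 0.5726*p^3 + 8.3908*p^2 - 18.6928*p + 6.9416)/(0.0049*p^6 + 0.3164*p^5 + 5.088*p^4 - 0.8568*p^3 - 7.2124*p^2 + 0.448*p + 2.56)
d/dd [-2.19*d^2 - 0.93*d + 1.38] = -4.38*d - 0.93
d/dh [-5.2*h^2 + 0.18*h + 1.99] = 0.18 - 10.4*h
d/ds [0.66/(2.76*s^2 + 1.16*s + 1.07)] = (-3.6432*s - 0.7656)/(2.76*s^2 + 1.16*s + 1.07)^2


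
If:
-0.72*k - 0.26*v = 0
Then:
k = -0.361111111111111*v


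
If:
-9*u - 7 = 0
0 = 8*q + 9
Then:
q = -9/8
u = -7/9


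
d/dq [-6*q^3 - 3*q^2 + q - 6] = -18*q^2 - 6*q + 1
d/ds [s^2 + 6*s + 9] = 2*s + 6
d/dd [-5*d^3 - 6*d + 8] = -15*d^2 - 6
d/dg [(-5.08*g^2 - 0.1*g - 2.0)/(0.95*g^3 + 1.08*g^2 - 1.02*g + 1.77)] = (4.826*g^4 + 0.19*g^3 + 10.9896*g^2 - 13.6632*g - 2.217)/(0.9025*g^6 + 2.052*g^5 - 0.7716*g^4 + 1.1598*g^3 + 4.8636*g^2 - 3.6108*g + 3.1329)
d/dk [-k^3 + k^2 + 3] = k*(2 - 3*k)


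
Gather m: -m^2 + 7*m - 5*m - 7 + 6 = -m^2 + 2*m - 1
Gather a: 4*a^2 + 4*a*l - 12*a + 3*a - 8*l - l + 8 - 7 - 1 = 4*a^2 + a*(4*l - 9) - 9*l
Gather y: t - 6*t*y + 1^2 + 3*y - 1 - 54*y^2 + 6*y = t - 54*y^2 + y*(9 - 6*t)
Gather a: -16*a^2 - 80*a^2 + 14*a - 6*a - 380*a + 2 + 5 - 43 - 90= -96*a^2 - 372*a - 126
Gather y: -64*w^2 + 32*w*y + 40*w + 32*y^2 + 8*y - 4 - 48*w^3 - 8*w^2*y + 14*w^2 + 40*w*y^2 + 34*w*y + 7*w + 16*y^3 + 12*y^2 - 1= -48*w^3 - 50*w^2 + 47*w + 16*y^3 + y^2*(40*w + 44) + y*(-8*w^2 + 66*w + 8) - 5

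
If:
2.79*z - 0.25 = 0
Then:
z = 0.09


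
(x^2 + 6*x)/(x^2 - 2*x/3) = 3*(x + 6)/(3*x - 2)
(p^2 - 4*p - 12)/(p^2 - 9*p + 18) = (p + 2)/(p - 3)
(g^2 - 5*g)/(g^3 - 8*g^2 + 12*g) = (g - 5)/(g^2 - 8*g + 12)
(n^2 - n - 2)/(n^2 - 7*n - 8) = (n - 2)/(n - 8)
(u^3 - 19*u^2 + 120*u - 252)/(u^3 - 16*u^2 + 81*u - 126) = (u - 6)/(u - 3)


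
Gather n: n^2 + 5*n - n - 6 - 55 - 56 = n^2 + 4*n - 117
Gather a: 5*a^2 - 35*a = 5*a^2 - 35*a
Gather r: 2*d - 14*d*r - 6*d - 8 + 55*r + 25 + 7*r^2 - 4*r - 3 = -4*d + 7*r^2 + r*(51 - 14*d) + 14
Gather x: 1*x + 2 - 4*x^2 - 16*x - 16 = -4*x^2 - 15*x - 14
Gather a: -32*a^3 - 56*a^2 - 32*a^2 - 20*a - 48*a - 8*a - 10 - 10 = -32*a^3 - 88*a^2 - 76*a - 20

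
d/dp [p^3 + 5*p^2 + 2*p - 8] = 3*p^2 + 10*p + 2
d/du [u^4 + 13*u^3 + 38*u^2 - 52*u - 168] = 4*u^3 + 39*u^2 + 76*u - 52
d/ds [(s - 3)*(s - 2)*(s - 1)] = 3*s^2 - 12*s + 11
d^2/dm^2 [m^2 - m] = 2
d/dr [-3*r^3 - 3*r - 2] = -9*r^2 - 3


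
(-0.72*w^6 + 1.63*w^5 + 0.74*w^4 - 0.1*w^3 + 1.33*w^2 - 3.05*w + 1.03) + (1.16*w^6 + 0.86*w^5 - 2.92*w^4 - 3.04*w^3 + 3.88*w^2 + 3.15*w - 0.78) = 0.44*w^6 + 2.49*w^5 - 2.18*w^4 - 3.14*w^3 + 5.21*w^2 + 0.1*w + 0.25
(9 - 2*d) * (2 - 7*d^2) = 14*d^3 - 63*d^2 - 4*d + 18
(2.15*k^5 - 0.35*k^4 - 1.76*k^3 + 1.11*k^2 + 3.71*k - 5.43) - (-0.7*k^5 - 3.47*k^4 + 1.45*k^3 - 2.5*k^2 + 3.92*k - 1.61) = 2.85*k^5 + 3.12*k^4 - 3.21*k^3 + 3.61*k^2 - 0.21*k - 3.82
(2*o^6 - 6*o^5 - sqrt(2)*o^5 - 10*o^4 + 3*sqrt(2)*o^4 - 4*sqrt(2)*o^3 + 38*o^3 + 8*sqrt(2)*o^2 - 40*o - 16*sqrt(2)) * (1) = 2*o^6 - 6*o^5 - sqrt(2)*o^5 - 10*o^4 + 3*sqrt(2)*o^4 - 4*sqrt(2)*o^3 + 38*o^3 + 8*sqrt(2)*o^2 - 40*o - 16*sqrt(2)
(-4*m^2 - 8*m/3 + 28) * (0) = 0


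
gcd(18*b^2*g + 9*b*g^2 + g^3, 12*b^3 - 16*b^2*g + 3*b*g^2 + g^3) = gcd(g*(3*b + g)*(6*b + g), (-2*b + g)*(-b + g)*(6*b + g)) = 6*b + g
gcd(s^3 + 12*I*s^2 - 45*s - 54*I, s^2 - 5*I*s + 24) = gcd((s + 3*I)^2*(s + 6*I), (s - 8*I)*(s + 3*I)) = s + 3*I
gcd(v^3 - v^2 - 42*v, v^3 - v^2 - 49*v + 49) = v - 7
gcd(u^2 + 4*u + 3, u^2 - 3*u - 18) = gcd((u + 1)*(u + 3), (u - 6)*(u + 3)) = u + 3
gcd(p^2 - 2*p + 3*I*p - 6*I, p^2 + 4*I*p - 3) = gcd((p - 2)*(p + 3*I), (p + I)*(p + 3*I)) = p + 3*I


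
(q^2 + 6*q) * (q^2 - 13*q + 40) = q^4 - 7*q^3 - 38*q^2 + 240*q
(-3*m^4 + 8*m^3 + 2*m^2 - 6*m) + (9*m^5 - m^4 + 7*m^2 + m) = 9*m^5 - 4*m^4 + 8*m^3 + 9*m^2 - 5*m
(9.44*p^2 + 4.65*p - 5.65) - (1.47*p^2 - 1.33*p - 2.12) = 7.97*p^2 + 5.98*p - 3.53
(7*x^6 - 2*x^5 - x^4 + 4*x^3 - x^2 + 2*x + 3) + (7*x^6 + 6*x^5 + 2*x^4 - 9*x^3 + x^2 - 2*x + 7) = 14*x^6 + 4*x^5 + x^4 - 5*x^3 + 10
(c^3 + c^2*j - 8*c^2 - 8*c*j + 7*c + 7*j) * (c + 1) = c^4 + c^3*j - 7*c^3 - 7*c^2*j - c^2 - c*j + 7*c + 7*j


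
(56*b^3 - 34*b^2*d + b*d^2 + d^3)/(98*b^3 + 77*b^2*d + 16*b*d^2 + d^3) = (8*b^2 - 6*b*d + d^2)/(14*b^2 + 9*b*d + d^2)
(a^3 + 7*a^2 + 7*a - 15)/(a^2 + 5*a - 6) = (a^2 + 8*a + 15)/(a + 6)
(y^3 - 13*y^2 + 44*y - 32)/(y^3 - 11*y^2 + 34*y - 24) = (y - 8)/(y - 6)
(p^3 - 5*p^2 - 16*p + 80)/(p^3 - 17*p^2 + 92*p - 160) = (p + 4)/(p - 8)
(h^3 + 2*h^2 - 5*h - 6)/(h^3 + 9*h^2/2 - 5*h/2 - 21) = 2*(h + 1)/(2*h + 7)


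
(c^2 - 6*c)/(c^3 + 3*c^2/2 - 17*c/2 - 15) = 2*c*(c - 6)/(2*c^3 + 3*c^2 - 17*c - 30)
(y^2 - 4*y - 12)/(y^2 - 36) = (y + 2)/(y + 6)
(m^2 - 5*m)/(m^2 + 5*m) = (m - 5)/(m + 5)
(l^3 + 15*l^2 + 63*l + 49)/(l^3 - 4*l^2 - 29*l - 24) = (l^2 + 14*l + 49)/(l^2 - 5*l - 24)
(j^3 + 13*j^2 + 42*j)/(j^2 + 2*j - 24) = j*(j + 7)/(j - 4)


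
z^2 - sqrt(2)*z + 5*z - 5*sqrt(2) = (z + 5)*(z - sqrt(2))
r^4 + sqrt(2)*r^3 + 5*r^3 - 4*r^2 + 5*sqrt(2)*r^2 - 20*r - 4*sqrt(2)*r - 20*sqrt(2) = (r - 2)*(r + 2)*(r + 5)*(r + sqrt(2))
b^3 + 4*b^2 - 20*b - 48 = (b - 4)*(b + 2)*(b + 6)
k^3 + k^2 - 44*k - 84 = (k - 7)*(k + 2)*(k + 6)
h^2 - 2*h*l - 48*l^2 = (h - 8*l)*(h + 6*l)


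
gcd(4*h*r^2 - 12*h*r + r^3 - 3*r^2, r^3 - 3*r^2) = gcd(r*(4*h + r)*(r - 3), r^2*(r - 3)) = r^2 - 3*r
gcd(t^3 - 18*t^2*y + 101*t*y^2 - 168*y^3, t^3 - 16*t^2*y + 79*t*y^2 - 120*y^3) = t^2 - 11*t*y + 24*y^2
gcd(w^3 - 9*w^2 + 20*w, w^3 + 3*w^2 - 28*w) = w^2 - 4*w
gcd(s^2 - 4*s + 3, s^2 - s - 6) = s - 3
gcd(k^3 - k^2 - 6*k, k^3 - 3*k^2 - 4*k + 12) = k^2 - k - 6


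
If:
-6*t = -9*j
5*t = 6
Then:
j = 4/5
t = 6/5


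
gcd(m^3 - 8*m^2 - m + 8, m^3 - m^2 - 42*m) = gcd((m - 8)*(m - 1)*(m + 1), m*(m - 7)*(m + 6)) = 1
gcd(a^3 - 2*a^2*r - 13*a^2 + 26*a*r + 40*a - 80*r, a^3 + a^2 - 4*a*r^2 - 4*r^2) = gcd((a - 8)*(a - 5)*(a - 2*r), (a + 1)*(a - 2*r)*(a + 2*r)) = -a + 2*r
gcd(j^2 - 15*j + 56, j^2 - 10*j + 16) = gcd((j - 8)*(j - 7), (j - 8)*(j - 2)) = j - 8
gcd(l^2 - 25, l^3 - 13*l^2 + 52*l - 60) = l - 5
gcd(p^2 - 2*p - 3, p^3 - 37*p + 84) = p - 3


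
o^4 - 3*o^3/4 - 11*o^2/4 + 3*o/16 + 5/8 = (o - 2)*(o - 1/2)*(o + 1/2)*(o + 5/4)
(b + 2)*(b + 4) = b^2 + 6*b + 8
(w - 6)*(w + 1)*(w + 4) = w^3 - w^2 - 26*w - 24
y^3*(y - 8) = y^4 - 8*y^3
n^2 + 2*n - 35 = (n - 5)*(n + 7)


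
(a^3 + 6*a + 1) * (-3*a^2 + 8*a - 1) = -3*a^5 + 8*a^4 - 19*a^3 + 45*a^2 + 2*a - 1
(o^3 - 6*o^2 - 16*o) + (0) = o^3 - 6*o^2 - 16*o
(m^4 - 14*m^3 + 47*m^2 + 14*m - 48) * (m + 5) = m^5 - 9*m^4 - 23*m^3 + 249*m^2 + 22*m - 240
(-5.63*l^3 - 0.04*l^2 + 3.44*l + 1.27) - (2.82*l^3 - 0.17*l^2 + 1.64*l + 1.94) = -8.45*l^3 + 0.13*l^2 + 1.8*l - 0.67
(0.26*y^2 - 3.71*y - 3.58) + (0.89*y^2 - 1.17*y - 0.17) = 1.15*y^2 - 4.88*y - 3.75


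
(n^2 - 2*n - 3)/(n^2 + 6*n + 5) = (n - 3)/(n + 5)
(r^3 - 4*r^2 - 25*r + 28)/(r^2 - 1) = (r^2 - 3*r - 28)/(r + 1)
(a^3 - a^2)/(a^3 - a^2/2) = 2*(a - 1)/(2*a - 1)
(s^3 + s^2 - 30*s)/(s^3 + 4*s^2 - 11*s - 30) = s*(s^2 + s - 30)/(s^3 + 4*s^2 - 11*s - 30)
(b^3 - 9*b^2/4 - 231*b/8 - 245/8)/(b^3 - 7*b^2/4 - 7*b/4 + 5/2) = (2*b^2 - 7*b - 49)/(2*(b^2 - 3*b + 2))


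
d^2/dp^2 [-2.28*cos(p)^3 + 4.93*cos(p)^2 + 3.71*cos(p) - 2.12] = -2.0*cos(p) - 9.86*cos(2*p) + 5.13*cos(3*p)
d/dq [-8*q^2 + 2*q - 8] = 2 - 16*q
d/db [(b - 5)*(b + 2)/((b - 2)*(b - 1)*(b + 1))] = (-b^4 + 6*b^3 + 23*b^2 - 36*b - 16)/(b^6 - 4*b^5 + 2*b^4 + 8*b^3 - 7*b^2 - 4*b + 4)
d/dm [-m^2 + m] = 1 - 2*m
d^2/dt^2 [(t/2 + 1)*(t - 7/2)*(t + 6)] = 3*t + 9/2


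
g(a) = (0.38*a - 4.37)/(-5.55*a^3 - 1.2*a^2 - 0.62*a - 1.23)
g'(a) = (0.38*a - 4.37)*(16.65*a^2 + 2.4*a + 0.62)/(-5.55*a^3 - 1.2*a^2 - 0.62*a - 1.23)^2 + 0.38/(-5.55*a^3 - 1.2*a^2 - 0.62*a - 1.23) = (4.218*a^3 - 72.3045*a^2 - 10.488*a - 3.1768)/(30.8025*a^6 + 13.32*a^5 + 8.322*a^4 + 15.141*a^3 + 3.3364*a^2 + 1.5252*a + 1.5129)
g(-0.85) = -2.55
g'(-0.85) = -14.53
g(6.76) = 0.00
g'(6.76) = -0.00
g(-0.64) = -35.44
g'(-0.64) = -1604.22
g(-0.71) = -7.84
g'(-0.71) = -96.23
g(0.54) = 1.49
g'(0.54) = -3.76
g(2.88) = 0.02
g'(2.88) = -0.03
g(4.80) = 0.00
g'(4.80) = -0.00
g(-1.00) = -1.27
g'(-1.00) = -4.95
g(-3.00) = -0.04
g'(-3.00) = -0.04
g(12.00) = -0.00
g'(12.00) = -0.00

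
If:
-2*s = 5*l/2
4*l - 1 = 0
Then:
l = 1/4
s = -5/16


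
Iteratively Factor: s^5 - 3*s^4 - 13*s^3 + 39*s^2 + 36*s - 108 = (s - 3)*(s^4 - 13*s^2 + 36) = (s - 3)*(s - 2)*(s^3 + 2*s^2 - 9*s - 18) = (s - 3)^2*(s - 2)*(s^2 + 5*s + 6) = (s - 3)^2*(s - 2)*(s + 3)*(s + 2)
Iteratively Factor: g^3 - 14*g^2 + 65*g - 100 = (g - 5)*(g^2 - 9*g + 20) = (g - 5)*(g - 4)*(g - 5)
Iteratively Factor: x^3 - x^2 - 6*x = (x - 3)*(x^2 + 2*x) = (x - 3)*(x + 2)*(x)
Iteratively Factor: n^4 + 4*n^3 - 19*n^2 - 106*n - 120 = (n + 3)*(n^3 + n^2 - 22*n - 40) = (n + 2)*(n + 3)*(n^2 - n - 20) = (n - 5)*(n + 2)*(n + 3)*(n + 4)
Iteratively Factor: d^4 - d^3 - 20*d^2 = (d)*(d^3 - d^2 - 20*d) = d*(d - 5)*(d^2 + 4*d) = d*(d - 5)*(d + 4)*(d)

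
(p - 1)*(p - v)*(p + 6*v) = p^3 + 5*p^2*v - p^2 - 6*p*v^2 - 5*p*v + 6*v^2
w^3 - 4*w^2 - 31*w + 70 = (w - 7)*(w - 2)*(w + 5)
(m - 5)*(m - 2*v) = m^2 - 2*m*v - 5*m + 10*v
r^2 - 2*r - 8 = (r - 4)*(r + 2)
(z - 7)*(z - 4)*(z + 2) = z^3 - 9*z^2 + 6*z + 56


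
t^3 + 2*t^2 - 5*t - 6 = (t - 2)*(t + 1)*(t + 3)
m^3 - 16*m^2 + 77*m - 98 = (m - 7)^2*(m - 2)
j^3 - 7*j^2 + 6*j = j*(j - 6)*(j - 1)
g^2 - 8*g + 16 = (g - 4)^2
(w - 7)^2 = w^2 - 14*w + 49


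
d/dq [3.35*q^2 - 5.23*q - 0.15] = 6.7*q - 5.23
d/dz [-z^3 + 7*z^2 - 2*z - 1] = -3*z^2 + 14*z - 2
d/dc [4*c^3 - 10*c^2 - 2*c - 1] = 12*c^2 - 20*c - 2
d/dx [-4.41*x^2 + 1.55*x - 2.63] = 1.55 - 8.82*x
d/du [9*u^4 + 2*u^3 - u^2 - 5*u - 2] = 36*u^3 + 6*u^2 - 2*u - 5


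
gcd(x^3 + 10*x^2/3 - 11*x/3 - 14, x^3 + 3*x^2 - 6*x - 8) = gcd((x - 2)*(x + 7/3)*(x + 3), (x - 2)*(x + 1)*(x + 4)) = x - 2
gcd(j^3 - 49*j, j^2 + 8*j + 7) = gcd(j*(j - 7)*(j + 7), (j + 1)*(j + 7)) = j + 7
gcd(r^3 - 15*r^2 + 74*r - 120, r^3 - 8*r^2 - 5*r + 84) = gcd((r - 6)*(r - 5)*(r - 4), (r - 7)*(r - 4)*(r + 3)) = r - 4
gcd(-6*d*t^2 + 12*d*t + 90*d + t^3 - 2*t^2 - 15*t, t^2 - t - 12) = t + 3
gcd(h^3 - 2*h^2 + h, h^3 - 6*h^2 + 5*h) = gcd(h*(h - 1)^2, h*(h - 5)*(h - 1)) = h^2 - h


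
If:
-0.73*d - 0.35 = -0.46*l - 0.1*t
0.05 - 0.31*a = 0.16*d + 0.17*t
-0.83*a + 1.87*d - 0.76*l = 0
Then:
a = -0.255248391777199*t - 0.175203194617429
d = 0.651956189571269 - 0.567956240931678*t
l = 1.79549569214571 - 1.11871316495679*t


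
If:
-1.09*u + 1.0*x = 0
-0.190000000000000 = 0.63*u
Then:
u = -0.30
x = -0.33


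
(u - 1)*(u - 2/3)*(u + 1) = u^3 - 2*u^2/3 - u + 2/3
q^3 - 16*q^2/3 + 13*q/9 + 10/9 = (q - 5)*(q - 2/3)*(q + 1/3)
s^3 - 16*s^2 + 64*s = s*(s - 8)^2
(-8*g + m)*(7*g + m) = -56*g^2 - g*m + m^2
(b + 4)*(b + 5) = b^2 + 9*b + 20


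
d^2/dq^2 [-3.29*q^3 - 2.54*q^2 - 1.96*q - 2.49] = -19.74*q - 5.08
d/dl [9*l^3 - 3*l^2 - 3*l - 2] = 27*l^2 - 6*l - 3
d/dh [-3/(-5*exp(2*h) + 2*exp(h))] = 6*(1 - 5*exp(h))*exp(-h)/(5*exp(h) - 2)^2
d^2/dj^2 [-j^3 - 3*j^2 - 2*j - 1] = -6*j - 6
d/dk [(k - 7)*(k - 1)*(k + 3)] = 3*k^2 - 10*k - 17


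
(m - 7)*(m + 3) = m^2 - 4*m - 21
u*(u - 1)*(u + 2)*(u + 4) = u^4 + 5*u^3 + 2*u^2 - 8*u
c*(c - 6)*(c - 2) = c^3 - 8*c^2 + 12*c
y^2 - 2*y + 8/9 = (y - 4/3)*(y - 2/3)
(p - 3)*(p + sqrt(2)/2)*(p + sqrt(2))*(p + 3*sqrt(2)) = p^4 - 3*p^3 + 9*sqrt(2)*p^3/2 - 27*sqrt(2)*p^2/2 + 10*p^2 - 30*p + 3*sqrt(2)*p - 9*sqrt(2)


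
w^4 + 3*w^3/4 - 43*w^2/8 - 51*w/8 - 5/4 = (w - 5/2)*(w + 1/4)*(w + 1)*(w + 2)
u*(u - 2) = u^2 - 2*u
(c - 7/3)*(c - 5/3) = c^2 - 4*c + 35/9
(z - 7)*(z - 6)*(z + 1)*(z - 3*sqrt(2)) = z^4 - 12*z^3 - 3*sqrt(2)*z^3 + 29*z^2 + 36*sqrt(2)*z^2 - 87*sqrt(2)*z + 42*z - 126*sqrt(2)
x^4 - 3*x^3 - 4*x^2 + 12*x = x*(x - 3)*(x - 2)*(x + 2)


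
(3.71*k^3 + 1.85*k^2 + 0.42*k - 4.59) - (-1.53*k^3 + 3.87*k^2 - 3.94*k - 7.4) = 5.24*k^3 - 2.02*k^2 + 4.36*k + 2.81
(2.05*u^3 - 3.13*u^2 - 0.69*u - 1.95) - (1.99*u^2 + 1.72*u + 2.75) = 2.05*u^3 - 5.12*u^2 - 2.41*u - 4.7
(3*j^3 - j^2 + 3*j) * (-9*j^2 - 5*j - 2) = -27*j^5 - 6*j^4 - 28*j^3 - 13*j^2 - 6*j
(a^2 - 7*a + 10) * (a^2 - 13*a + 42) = a^4 - 20*a^3 + 143*a^2 - 424*a + 420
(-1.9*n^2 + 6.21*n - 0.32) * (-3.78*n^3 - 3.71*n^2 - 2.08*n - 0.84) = 7.182*n^5 - 16.4248*n^4 - 17.8775*n^3 - 10.1336*n^2 - 4.5508*n + 0.2688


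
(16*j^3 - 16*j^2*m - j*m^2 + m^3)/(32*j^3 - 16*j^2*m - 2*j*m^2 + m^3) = (j - m)/(2*j - m)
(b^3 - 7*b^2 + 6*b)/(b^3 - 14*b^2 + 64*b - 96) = b*(b - 1)/(b^2 - 8*b + 16)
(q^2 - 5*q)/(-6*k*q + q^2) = (5 - q)/(6*k - q)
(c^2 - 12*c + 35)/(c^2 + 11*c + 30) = (c^2 - 12*c + 35)/(c^2 + 11*c + 30)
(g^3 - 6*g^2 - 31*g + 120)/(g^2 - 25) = (g^2 - 11*g + 24)/(g - 5)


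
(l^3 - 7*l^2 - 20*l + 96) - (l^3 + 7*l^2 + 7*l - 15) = -14*l^2 - 27*l + 111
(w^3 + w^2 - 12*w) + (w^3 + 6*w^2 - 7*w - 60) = 2*w^3 + 7*w^2 - 19*w - 60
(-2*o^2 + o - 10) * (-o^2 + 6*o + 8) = 2*o^4 - 13*o^3 - 52*o - 80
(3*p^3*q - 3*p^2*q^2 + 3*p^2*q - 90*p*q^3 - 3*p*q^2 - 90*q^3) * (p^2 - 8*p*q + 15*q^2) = 3*p^5*q - 27*p^4*q^2 + 3*p^4*q - 21*p^3*q^3 - 27*p^3*q^2 + 675*p^2*q^4 - 21*p^2*q^3 - 1350*p*q^5 + 675*p*q^4 - 1350*q^5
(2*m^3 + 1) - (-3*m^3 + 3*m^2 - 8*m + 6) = 5*m^3 - 3*m^2 + 8*m - 5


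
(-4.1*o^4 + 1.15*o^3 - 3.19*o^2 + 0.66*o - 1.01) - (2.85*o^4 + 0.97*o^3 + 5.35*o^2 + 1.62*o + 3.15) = -6.95*o^4 + 0.18*o^3 - 8.54*o^2 - 0.96*o - 4.16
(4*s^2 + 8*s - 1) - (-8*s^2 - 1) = 12*s^2 + 8*s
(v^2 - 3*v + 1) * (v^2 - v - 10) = v^4 - 4*v^3 - 6*v^2 + 29*v - 10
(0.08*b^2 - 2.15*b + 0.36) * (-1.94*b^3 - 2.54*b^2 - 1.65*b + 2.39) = -0.1552*b^5 + 3.9678*b^4 + 4.6306*b^3 + 2.8243*b^2 - 5.7325*b + 0.8604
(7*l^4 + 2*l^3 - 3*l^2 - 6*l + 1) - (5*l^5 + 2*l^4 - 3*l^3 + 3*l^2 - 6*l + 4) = -5*l^5 + 5*l^4 + 5*l^3 - 6*l^2 - 3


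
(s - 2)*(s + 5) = s^2 + 3*s - 10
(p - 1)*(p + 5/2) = p^2 + 3*p/2 - 5/2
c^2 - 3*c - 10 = (c - 5)*(c + 2)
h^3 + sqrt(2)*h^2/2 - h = h*(h - sqrt(2)/2)*(h + sqrt(2))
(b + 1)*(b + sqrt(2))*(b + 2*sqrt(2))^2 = b^4 + b^3 + 5*sqrt(2)*b^3 + 5*sqrt(2)*b^2 + 16*b^2 + 8*sqrt(2)*b + 16*b + 8*sqrt(2)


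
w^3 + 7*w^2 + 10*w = w*(w + 2)*(w + 5)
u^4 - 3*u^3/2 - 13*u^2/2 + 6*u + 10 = (u - 5/2)*(u - 2)*(u + 1)*(u + 2)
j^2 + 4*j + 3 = (j + 1)*(j + 3)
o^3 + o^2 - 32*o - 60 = (o - 6)*(o + 2)*(o + 5)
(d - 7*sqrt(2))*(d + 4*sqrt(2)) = d^2 - 3*sqrt(2)*d - 56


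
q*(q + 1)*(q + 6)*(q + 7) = q^4 + 14*q^3 + 55*q^2 + 42*q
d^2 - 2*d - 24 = (d - 6)*(d + 4)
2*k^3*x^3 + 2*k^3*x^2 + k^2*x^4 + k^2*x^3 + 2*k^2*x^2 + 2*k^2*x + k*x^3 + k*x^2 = x*(2*k + x)*(k*x + 1)*(k*x + k)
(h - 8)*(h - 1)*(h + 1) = h^3 - 8*h^2 - h + 8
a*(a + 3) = a^2 + 3*a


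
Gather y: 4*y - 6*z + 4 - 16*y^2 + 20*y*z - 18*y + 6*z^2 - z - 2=-16*y^2 + y*(20*z - 14) + 6*z^2 - 7*z + 2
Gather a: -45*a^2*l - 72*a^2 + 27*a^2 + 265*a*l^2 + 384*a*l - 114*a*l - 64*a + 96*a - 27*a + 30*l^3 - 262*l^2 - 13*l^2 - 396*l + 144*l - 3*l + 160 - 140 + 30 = a^2*(-45*l - 45) + a*(265*l^2 + 270*l + 5) + 30*l^3 - 275*l^2 - 255*l + 50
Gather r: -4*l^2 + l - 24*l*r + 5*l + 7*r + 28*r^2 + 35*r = -4*l^2 + 6*l + 28*r^2 + r*(42 - 24*l)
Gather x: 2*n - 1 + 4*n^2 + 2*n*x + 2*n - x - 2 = 4*n^2 + 4*n + x*(2*n - 1) - 3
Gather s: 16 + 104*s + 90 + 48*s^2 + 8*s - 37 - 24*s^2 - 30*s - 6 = 24*s^2 + 82*s + 63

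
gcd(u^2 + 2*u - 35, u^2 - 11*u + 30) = u - 5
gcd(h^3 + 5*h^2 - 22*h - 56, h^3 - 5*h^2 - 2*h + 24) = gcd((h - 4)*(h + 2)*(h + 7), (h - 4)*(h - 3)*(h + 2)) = h^2 - 2*h - 8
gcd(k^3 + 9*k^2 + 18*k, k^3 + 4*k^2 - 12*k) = k^2 + 6*k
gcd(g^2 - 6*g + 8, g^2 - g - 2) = g - 2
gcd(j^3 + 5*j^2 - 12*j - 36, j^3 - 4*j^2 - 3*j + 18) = j^2 - j - 6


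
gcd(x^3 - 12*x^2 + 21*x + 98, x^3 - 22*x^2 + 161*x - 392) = x^2 - 14*x + 49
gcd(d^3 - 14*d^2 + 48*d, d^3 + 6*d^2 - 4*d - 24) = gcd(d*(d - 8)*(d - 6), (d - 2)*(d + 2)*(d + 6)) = 1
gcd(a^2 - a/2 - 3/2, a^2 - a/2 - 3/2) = a^2 - a/2 - 3/2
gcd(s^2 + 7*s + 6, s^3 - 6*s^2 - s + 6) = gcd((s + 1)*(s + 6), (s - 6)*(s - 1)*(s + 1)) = s + 1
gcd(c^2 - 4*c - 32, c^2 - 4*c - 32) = c^2 - 4*c - 32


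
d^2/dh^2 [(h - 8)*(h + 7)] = 2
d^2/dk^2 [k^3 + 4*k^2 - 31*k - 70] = 6*k + 8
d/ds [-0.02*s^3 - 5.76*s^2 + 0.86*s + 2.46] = -0.06*s^2 - 11.52*s + 0.86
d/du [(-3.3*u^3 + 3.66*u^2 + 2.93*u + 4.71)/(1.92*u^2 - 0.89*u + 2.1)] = (-6.336*u^4 + 5.874*u^3 - 29.673*u^2 - 2.71439999999999*u + 10.3449)/(3.6864*u^4 - 3.4176*u^3 + 8.8561*u^2 - 3.738*u + 4.41)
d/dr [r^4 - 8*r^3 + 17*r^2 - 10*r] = 4*r^3 - 24*r^2 + 34*r - 10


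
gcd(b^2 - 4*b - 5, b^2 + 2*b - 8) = 1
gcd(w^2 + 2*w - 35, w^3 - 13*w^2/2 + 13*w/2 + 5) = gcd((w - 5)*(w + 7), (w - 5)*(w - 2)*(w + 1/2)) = w - 5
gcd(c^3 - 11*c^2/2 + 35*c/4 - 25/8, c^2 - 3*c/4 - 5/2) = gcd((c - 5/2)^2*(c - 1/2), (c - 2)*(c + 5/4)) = 1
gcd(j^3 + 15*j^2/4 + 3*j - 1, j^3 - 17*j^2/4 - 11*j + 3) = j^2 + 7*j/4 - 1/2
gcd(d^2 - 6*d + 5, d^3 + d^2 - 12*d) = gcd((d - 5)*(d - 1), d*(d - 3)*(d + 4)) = 1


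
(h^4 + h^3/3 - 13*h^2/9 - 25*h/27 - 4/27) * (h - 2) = h^5 - 5*h^4/3 - 19*h^3/9 + 53*h^2/27 + 46*h/27 + 8/27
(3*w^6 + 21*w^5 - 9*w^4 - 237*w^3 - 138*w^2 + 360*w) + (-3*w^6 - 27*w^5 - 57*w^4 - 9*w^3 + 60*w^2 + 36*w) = -6*w^5 - 66*w^4 - 246*w^3 - 78*w^2 + 396*w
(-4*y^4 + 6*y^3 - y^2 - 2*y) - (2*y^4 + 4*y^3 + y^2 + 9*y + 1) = -6*y^4 + 2*y^3 - 2*y^2 - 11*y - 1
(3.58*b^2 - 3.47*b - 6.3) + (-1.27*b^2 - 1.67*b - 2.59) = 2.31*b^2 - 5.14*b - 8.89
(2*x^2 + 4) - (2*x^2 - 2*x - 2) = 2*x + 6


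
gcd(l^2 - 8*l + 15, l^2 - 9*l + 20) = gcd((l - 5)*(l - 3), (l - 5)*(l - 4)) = l - 5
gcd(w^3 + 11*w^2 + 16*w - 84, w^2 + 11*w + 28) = w + 7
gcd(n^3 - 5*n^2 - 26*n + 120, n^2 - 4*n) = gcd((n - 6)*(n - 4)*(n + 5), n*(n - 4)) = n - 4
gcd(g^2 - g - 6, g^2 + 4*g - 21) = g - 3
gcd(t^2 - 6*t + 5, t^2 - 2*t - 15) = t - 5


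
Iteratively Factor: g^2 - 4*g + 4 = (g - 2)*(g - 2)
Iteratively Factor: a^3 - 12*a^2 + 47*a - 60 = (a - 5)*(a^2 - 7*a + 12) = (a - 5)*(a - 3)*(a - 4)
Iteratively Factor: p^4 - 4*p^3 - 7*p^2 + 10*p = (p - 1)*(p^3 - 3*p^2 - 10*p) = p*(p - 1)*(p^2 - 3*p - 10) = p*(p - 5)*(p - 1)*(p + 2)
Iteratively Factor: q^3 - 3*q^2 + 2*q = (q)*(q^2 - 3*q + 2) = q*(q - 2)*(q - 1)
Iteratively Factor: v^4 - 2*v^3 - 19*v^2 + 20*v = (v + 4)*(v^3 - 6*v^2 + 5*v) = (v - 5)*(v + 4)*(v^2 - v) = v*(v - 5)*(v + 4)*(v - 1)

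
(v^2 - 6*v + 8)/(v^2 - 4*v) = (v - 2)/v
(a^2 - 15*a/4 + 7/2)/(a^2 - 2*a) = (a - 7/4)/a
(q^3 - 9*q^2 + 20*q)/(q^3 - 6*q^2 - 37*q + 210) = q*(q - 4)/(q^2 - q - 42)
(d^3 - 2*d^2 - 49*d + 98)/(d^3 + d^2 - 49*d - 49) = (d - 2)/(d + 1)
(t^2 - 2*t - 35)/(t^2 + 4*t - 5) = (t - 7)/(t - 1)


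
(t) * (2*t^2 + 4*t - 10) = 2*t^3 + 4*t^2 - 10*t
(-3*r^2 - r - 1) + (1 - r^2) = -4*r^2 - r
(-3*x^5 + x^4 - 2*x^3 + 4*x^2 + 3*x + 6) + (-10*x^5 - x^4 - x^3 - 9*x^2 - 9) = -13*x^5 - 3*x^3 - 5*x^2 + 3*x - 3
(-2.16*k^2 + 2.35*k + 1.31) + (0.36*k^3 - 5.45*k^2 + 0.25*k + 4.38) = 0.36*k^3 - 7.61*k^2 + 2.6*k + 5.69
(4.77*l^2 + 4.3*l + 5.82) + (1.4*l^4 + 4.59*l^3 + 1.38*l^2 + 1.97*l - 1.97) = 1.4*l^4 + 4.59*l^3 + 6.15*l^2 + 6.27*l + 3.85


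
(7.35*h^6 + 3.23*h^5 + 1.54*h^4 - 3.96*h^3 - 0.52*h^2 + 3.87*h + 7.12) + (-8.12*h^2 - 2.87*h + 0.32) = 7.35*h^6 + 3.23*h^5 + 1.54*h^4 - 3.96*h^3 - 8.64*h^2 + 1.0*h + 7.44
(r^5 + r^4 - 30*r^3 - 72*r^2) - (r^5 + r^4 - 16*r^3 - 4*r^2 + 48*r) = -14*r^3 - 68*r^2 - 48*r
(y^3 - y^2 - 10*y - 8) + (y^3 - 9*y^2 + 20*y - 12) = 2*y^3 - 10*y^2 + 10*y - 20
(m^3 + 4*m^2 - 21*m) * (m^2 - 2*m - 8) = m^5 + 2*m^4 - 37*m^3 + 10*m^2 + 168*m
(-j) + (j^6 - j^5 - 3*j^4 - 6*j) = j^6 - j^5 - 3*j^4 - 7*j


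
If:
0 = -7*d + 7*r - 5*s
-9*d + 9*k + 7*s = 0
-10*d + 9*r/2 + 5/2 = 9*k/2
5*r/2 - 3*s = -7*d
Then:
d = -85/1446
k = 1945/6507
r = -280/723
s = -665/1446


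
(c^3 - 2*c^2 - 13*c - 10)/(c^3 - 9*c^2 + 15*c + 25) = (c + 2)/(c - 5)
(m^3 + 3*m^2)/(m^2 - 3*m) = m*(m + 3)/(m - 3)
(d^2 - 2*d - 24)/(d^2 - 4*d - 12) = (d + 4)/(d + 2)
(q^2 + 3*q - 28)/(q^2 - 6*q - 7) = (-q^2 - 3*q + 28)/(-q^2 + 6*q + 7)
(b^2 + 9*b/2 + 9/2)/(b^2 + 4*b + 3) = (b + 3/2)/(b + 1)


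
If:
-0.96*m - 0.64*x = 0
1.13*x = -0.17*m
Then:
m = 0.00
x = 0.00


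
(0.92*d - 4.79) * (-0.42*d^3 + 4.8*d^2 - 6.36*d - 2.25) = -0.3864*d^4 + 6.4278*d^3 - 28.8432*d^2 + 28.3944*d + 10.7775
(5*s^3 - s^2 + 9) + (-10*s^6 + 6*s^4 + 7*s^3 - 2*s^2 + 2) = -10*s^6 + 6*s^4 + 12*s^3 - 3*s^2 + 11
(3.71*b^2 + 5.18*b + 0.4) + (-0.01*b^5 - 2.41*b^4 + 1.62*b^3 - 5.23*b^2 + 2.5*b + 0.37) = -0.01*b^5 - 2.41*b^4 + 1.62*b^3 - 1.52*b^2 + 7.68*b + 0.77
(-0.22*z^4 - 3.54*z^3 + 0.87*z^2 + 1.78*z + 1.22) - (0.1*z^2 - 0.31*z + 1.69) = -0.22*z^4 - 3.54*z^3 + 0.77*z^2 + 2.09*z - 0.47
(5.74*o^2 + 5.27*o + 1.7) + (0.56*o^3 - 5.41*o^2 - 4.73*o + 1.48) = 0.56*o^3 + 0.33*o^2 + 0.539999999999999*o + 3.18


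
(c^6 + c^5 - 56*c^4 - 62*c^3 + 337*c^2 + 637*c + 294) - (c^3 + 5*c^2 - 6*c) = c^6 + c^5 - 56*c^4 - 63*c^3 + 332*c^2 + 643*c + 294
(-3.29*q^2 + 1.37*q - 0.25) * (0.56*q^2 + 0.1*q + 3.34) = -1.8424*q^4 + 0.4382*q^3 - 10.9916*q^2 + 4.5508*q - 0.835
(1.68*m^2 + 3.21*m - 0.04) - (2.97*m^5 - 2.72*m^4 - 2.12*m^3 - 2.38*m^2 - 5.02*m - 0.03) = -2.97*m^5 + 2.72*m^4 + 2.12*m^3 + 4.06*m^2 + 8.23*m - 0.01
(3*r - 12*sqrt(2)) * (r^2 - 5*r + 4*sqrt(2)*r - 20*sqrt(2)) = 3*r^3 - 15*r^2 - 96*r + 480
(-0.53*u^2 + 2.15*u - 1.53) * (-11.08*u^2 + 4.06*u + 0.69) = 5.8724*u^4 - 25.9738*u^3 + 25.3157*u^2 - 4.7283*u - 1.0557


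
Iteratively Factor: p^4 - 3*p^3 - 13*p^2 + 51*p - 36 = (p - 3)*(p^3 - 13*p + 12) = (p - 3)*(p + 4)*(p^2 - 4*p + 3) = (p - 3)*(p - 1)*(p + 4)*(p - 3)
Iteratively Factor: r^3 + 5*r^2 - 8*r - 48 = (r + 4)*(r^2 + r - 12) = (r + 4)^2*(r - 3)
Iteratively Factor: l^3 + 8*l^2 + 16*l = (l + 4)*(l^2 + 4*l) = l*(l + 4)*(l + 4)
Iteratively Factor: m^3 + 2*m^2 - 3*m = (m)*(m^2 + 2*m - 3) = m*(m + 3)*(m - 1)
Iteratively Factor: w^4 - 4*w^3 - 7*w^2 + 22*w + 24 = (w - 4)*(w^3 - 7*w - 6) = (w - 4)*(w - 3)*(w^2 + 3*w + 2) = (w - 4)*(w - 3)*(w + 2)*(w + 1)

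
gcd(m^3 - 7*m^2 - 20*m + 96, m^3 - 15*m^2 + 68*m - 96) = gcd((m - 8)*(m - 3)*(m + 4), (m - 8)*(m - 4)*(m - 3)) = m^2 - 11*m + 24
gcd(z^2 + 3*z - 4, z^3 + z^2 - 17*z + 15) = z - 1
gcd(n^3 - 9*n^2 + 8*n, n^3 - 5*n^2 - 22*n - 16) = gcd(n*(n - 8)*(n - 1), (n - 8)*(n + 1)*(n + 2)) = n - 8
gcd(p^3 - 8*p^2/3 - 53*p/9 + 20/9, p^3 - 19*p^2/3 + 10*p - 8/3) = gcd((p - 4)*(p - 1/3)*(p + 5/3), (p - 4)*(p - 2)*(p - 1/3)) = p^2 - 13*p/3 + 4/3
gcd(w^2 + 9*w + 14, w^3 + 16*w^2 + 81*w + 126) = w + 7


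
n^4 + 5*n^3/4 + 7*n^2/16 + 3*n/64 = n*(n + 1/4)^2*(n + 3/4)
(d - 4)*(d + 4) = d^2 - 16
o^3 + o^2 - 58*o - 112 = (o - 8)*(o + 2)*(o + 7)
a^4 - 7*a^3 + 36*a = a*(a - 6)*(a - 3)*(a + 2)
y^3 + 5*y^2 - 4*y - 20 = (y - 2)*(y + 2)*(y + 5)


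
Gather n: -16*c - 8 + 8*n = -16*c + 8*n - 8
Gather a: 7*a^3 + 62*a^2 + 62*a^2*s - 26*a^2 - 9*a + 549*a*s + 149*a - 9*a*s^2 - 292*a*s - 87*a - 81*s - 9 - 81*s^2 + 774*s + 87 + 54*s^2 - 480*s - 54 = 7*a^3 + a^2*(62*s + 36) + a*(-9*s^2 + 257*s + 53) - 27*s^2 + 213*s + 24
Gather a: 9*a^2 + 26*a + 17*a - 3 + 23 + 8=9*a^2 + 43*a + 28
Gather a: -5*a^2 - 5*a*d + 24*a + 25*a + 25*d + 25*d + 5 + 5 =-5*a^2 + a*(49 - 5*d) + 50*d + 10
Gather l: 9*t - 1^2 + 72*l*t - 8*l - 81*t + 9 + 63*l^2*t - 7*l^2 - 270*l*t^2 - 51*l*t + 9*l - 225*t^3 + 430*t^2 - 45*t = l^2*(63*t - 7) + l*(-270*t^2 + 21*t + 1) - 225*t^3 + 430*t^2 - 117*t + 8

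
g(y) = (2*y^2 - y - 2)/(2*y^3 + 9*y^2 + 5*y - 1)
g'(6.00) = 0.00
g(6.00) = 0.08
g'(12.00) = 0.00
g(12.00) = 0.06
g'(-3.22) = -3.75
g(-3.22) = 2.33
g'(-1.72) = -0.16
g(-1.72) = 0.82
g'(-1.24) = 0.24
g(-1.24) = 0.82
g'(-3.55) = -19.50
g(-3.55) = 5.15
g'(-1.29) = 0.16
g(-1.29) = 0.81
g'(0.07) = 36.57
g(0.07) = 3.40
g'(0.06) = 29.28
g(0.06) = 3.08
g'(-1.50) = -0.04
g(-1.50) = 0.80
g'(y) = (4*y - 1)/(2*y^3 + 9*y^2 + 5*y - 1) + (-6*y^2 - 18*y - 5)*(2*y^2 - y - 2)/(2*y^3 + 9*y^2 + 5*y - 1)^2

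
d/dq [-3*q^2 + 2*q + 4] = 2 - 6*q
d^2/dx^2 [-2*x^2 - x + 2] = -4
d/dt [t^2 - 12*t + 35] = 2*t - 12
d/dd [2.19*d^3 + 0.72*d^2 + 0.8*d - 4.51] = 6.57*d^2 + 1.44*d + 0.8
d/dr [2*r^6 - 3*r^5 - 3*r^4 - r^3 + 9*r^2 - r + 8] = 12*r^5 - 15*r^4 - 12*r^3 - 3*r^2 + 18*r - 1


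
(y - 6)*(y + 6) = y^2 - 36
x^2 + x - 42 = (x - 6)*(x + 7)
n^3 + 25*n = n*(n - 5*I)*(n + 5*I)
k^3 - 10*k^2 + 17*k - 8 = (k - 8)*(k - 1)^2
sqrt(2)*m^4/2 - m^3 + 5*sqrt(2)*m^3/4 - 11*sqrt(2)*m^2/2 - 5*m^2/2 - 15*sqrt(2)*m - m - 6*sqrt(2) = (m/2 + 1)*(m - 3*sqrt(2))*(m + 2*sqrt(2))*(sqrt(2)*m + sqrt(2)/2)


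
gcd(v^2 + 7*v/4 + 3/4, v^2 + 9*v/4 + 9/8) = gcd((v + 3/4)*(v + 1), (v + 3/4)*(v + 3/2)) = v + 3/4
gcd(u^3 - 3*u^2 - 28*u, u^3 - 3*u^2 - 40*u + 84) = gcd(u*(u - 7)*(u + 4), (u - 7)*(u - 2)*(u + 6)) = u - 7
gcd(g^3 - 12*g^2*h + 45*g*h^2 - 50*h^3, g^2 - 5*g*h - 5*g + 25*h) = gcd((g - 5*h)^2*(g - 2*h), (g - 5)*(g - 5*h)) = g - 5*h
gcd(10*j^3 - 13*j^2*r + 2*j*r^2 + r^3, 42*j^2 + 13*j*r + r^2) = 1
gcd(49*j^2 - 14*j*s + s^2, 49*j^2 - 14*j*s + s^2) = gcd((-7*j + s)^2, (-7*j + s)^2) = 49*j^2 - 14*j*s + s^2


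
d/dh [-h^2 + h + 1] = 1 - 2*h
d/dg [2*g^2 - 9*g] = 4*g - 9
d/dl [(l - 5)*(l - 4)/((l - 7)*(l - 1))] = (l^2 - 26*l + 97)/(l^4 - 16*l^3 + 78*l^2 - 112*l + 49)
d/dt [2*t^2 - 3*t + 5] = 4*t - 3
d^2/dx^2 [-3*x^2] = -6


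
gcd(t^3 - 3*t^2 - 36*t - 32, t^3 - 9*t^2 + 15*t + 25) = t + 1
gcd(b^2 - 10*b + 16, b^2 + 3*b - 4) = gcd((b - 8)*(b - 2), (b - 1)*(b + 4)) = 1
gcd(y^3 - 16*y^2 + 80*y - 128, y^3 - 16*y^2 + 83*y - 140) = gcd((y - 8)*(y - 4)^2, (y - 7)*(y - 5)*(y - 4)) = y - 4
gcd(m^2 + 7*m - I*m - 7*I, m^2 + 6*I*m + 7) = m - I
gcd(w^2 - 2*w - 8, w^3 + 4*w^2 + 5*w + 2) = w + 2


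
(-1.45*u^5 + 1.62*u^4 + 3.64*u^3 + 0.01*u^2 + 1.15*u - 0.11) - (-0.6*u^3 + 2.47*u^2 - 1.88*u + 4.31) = -1.45*u^5 + 1.62*u^4 + 4.24*u^3 - 2.46*u^2 + 3.03*u - 4.42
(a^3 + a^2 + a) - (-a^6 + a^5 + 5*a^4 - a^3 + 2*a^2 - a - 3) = a^6 - a^5 - 5*a^4 + 2*a^3 - a^2 + 2*a + 3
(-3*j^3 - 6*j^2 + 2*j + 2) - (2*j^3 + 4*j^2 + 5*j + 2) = -5*j^3 - 10*j^2 - 3*j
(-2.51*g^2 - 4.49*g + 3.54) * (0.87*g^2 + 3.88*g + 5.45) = -2.1837*g^4 - 13.6451*g^3 - 28.0209*g^2 - 10.7353*g + 19.293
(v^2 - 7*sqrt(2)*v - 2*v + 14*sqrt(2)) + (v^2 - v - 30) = 2*v^2 - 7*sqrt(2)*v - 3*v - 30 + 14*sqrt(2)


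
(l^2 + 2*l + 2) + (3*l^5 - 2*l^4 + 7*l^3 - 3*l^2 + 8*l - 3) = 3*l^5 - 2*l^4 + 7*l^3 - 2*l^2 + 10*l - 1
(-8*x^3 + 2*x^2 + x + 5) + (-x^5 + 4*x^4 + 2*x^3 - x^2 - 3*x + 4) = -x^5 + 4*x^4 - 6*x^3 + x^2 - 2*x + 9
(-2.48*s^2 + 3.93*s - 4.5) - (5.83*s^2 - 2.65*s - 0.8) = -8.31*s^2 + 6.58*s - 3.7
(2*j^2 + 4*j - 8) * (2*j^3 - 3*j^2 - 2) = 4*j^5 + 2*j^4 - 28*j^3 + 20*j^2 - 8*j + 16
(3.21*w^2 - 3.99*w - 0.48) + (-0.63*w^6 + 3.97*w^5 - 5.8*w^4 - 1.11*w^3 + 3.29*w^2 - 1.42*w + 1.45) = -0.63*w^6 + 3.97*w^5 - 5.8*w^4 - 1.11*w^3 + 6.5*w^2 - 5.41*w + 0.97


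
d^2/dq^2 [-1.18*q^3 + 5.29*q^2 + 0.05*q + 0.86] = 10.58 - 7.08*q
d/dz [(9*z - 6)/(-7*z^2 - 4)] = 3*(21*z^2 - 28*z - 12)/(49*z^4 + 56*z^2 + 16)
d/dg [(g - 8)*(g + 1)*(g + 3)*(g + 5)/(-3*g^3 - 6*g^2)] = (-g^5 - 4*g^4 - 51*g^3 - 338*g^2 - 698*g - 480)/(3*g^3*(g^2 + 4*g + 4))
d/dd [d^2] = 2*d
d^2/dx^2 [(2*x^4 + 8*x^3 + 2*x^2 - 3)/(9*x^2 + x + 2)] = 2*(162*x^6 + 54*x^5 + 114*x^4 - 122*x^3 - 741*x^2 + 15*x + 59)/(729*x^6 + 243*x^5 + 513*x^4 + 109*x^3 + 114*x^2 + 12*x + 8)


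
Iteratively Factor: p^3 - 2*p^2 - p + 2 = (p - 2)*(p^2 - 1) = (p - 2)*(p + 1)*(p - 1)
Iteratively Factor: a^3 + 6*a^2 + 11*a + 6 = (a + 3)*(a^2 + 3*a + 2) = (a + 2)*(a + 3)*(a + 1)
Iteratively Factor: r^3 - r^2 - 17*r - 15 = (r + 3)*(r^2 - 4*r - 5) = (r + 1)*(r + 3)*(r - 5)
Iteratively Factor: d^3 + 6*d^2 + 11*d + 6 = (d + 2)*(d^2 + 4*d + 3) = (d + 2)*(d + 3)*(d + 1)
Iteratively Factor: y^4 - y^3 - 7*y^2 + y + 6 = (y + 2)*(y^3 - 3*y^2 - y + 3) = (y - 3)*(y + 2)*(y^2 - 1) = (y - 3)*(y - 1)*(y + 2)*(y + 1)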